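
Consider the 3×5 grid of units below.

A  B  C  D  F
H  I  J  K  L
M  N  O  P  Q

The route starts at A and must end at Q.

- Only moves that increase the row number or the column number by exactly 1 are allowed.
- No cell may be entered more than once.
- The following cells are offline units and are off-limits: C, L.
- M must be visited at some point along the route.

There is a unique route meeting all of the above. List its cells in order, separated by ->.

A -> H -> M -> N -> O -> P -> Q

Moves only go right or down, so the column and row indices never decrease.
Route from A: 2× down (reaching M), 4× right (reaching Q) — 6 moves in all.
Check: all required cells visited.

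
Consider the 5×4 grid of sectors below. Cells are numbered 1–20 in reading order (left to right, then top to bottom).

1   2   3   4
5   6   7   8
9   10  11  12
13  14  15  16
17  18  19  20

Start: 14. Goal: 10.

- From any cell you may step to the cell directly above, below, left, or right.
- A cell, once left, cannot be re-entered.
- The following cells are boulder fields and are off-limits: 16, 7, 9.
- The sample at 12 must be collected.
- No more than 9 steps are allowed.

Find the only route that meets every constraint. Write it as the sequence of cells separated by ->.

14 -> 15 -> 11 -> 12 -> 8 -> 4 -> 3 -> 2 -> 6 -> 10

The budget equals the shortest possible length, so every move has to be on a shortest route through the required cells.
Route from 14: right to 15, up to 11, right to 12, 2× up (reaching 4), 2× left (reaching 2), 2× down (reaching 10) — 9 moves in all.
Check: all required cells visited; 9 ≤ 9 moves.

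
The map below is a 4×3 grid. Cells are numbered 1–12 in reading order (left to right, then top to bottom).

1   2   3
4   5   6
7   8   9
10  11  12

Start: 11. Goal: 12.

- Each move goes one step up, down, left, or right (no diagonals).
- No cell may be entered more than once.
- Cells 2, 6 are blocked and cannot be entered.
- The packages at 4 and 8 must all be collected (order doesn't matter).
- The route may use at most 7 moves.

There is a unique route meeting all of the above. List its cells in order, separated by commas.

Any route must reach 4 and 8 and still end at 12 within 7 moves, so the order of the required stops is forced.
Route from 11: left 1 to 10, up 2 to 4, right 1 to 5, down 1 to 8, right 1 to 9, down 1 to 12 — 7 moves in all.
Check: all required cells visited; 7 ≤ 7 moves.

11, 10, 7, 4, 5, 8, 9, 12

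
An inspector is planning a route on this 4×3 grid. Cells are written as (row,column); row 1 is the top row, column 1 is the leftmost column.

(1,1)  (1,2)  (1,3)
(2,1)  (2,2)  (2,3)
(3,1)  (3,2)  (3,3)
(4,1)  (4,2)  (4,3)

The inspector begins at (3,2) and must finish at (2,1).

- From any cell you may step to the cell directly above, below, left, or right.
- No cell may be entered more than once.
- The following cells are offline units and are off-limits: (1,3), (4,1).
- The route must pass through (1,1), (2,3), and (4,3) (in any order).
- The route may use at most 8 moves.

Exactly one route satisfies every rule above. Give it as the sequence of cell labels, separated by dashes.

(3,2) - (4,2) - (4,3) - (3,3) - (2,3) - (2,2) - (1,2) - (1,1) - (2,1)

The budget equals the shortest possible length, so every move has to be on a shortest route through the required cells.
Route from (3,2): down 1 to (4,2), right 1 to (4,3), up 2 to (2,3), left 1 to (2,2), up 1 to (1,2), left 1 to (1,1), down 1 to (2,1) — 8 moves in all.
Check: all required cells visited; 8 ≤ 8 moves.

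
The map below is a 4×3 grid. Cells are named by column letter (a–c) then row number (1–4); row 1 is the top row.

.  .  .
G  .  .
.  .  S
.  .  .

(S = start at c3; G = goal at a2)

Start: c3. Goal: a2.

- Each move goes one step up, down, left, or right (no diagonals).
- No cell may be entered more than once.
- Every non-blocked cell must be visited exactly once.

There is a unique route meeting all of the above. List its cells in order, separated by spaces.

c3 c4 b4 a4 a3 b3 b2 c2 c1 b1 a1 a2

Need to visit all 12 open cells exactly once, starting at c3 and ending at a2.
Cell c4 has only two open neighbours (c3 and b4), so the path must pass straight through it: one of those is the cell it's entered from and the other is where it exits.
Route from c3: down 1 to c4, left 2 to a4, up 1 to a3, right 1 to b3, up 1 to b2, right 1 to c2, up 1 to c1, left 2 to a1, down 1 to a2 — 11 moves in all.
Check: all 12 open cells covered.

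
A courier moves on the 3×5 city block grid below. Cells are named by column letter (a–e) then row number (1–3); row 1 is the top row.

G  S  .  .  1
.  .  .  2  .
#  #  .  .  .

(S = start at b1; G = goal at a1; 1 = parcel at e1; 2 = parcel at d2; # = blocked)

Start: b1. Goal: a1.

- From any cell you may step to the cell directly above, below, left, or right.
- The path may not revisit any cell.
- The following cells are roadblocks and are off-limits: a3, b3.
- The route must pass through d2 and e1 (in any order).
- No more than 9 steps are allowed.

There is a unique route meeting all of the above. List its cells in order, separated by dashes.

b1 - c1 - d1 - e1 - e2 - d2 - c2 - b2 - a2 - a1

Any route must reach d2 and e1 and still end at a1 within 9 moves, so the order of the required stops is forced.
Route from b1: 3× right (reaching e1), down to e2, 4× left (reaching a2), up to a1 — 9 moves in all.
Check: all required cells visited; 9 ≤ 9 moves.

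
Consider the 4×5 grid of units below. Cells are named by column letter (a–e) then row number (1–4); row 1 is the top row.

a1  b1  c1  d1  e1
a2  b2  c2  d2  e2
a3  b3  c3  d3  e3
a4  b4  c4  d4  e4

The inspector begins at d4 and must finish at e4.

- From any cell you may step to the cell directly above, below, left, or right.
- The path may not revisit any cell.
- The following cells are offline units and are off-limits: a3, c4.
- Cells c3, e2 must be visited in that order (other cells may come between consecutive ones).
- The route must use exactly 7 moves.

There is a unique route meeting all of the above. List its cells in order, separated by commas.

d4, d3, c3, c2, d2, e2, e3, e4

The waypoints must appear in the order c3, e2, with no cell reused.
Route from d4: up to d3, left to c3, up to c2, 2× right (reaching e2), 2× down (reaching e4) — 7 moves in all.
Check: order respected (c3 at step 2, e2 at step 5); 7 moves as required.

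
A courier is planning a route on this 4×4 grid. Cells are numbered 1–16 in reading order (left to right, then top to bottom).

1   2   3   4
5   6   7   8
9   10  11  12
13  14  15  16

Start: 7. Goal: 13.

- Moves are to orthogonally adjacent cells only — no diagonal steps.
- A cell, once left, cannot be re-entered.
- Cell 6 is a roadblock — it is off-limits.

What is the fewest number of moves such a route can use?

The Manhattan distance from 7 to 13 is |2−4| + |3−1| = 4, so at least 4 moves are needed.
A route of 4 moves achieves this: 7 → 11 → 15 → 14 → 13.
Since 4 matches the lower bound, it is optimal.

4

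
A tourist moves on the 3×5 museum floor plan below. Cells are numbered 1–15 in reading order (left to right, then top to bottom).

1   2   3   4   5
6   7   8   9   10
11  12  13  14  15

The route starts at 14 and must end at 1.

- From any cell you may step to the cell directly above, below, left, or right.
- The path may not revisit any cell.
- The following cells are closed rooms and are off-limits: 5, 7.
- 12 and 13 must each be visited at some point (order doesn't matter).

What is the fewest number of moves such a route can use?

Any route passes through 12 and 13 in some order between 14 and 1. Summing Manhattan distances along each leg and taking the cheapest ordering (14 → 13 → 12 → 1) gives a lower bound of 1 + 1 + 3 = 5 moves.
A route of 5 moves achieves this: 14 → 13 → 12 → 11 → 6 → 1.
Since 5 matches the lower bound, it is optimal.

5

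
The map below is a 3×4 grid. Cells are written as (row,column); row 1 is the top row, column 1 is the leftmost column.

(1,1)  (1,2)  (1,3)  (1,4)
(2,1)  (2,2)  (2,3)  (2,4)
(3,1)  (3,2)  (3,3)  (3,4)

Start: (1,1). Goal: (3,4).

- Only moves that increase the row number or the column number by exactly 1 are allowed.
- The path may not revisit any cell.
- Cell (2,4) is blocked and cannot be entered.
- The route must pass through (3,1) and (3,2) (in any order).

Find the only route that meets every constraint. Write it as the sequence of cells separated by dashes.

(1,1) - (2,1) - (3,1) - (3,2) - (3,3) - (3,4)

Moves only go right or down, so the column and row indices never decrease.
Route from (1,1): 2× down (reaching (3,1)), 3× right (reaching (3,4)) — 5 moves in all.
Check: all required cells visited.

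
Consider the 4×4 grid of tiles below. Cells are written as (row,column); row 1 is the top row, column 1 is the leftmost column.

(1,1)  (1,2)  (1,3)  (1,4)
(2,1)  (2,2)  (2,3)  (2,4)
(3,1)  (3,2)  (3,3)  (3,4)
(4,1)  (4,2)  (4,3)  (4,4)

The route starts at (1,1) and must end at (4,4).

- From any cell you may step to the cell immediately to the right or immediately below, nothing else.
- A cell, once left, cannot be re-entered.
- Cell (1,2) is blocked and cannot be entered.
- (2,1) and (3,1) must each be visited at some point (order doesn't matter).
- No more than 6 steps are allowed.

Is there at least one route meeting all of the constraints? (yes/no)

One route that works: (1,1) → (2,1) → (3,1) → (4,1) → (4,2) → (4,3) → (4,4).

yes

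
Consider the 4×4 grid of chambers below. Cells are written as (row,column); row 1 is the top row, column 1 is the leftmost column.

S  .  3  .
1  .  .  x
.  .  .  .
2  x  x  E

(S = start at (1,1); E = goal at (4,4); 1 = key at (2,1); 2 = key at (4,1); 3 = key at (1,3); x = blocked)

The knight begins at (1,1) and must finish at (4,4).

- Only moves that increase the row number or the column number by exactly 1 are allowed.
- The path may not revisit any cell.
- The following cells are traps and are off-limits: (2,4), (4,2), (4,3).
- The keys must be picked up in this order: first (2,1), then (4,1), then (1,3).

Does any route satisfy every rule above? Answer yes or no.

no

(1,3) lies above (4,1), so going from (4,1) to (1,3) would need an upward move — but moves only go right/down, so (4,1) cannot be visited before (1,3).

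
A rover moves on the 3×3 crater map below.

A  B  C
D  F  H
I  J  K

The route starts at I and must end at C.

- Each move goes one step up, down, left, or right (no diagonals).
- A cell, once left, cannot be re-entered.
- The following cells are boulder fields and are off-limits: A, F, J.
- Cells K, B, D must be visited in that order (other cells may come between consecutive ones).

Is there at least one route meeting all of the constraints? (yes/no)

The blocked cells wall K off from I completely — no sequence of moves reaches it at all, so no route can satisfy the rules.

no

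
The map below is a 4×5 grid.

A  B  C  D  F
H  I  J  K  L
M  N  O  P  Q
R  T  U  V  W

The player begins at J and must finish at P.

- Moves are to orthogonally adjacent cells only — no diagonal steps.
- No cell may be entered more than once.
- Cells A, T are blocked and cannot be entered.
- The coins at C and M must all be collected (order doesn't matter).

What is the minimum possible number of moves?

8

Any route passes through C and M in some order between J and P. Summing Manhattan distances along each leg and taking the cheapest ordering (J → C → M → P) gives a lower bound of 1 + 4 + 3 = 8 moves.
A route of 8 moves achieves this: J → C → B → I → H → M → N → O → P.
Since 8 matches the lower bound, it is optimal.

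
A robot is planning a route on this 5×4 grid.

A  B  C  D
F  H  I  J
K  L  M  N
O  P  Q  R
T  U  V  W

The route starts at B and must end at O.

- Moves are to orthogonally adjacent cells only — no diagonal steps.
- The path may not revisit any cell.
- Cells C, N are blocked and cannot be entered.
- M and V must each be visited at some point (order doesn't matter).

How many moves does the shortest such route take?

Any route passes through M and V in some order between B and O. Summing Manhattan distances along each leg and taking the cheapest ordering (B → M → V → O) gives a lower bound of 3 + 2 + 3 = 8 moves.
A route of 8 moves achieves this: B → H → L → M → Q → V → U → P → O.
Since 8 matches the lower bound, it is optimal.

8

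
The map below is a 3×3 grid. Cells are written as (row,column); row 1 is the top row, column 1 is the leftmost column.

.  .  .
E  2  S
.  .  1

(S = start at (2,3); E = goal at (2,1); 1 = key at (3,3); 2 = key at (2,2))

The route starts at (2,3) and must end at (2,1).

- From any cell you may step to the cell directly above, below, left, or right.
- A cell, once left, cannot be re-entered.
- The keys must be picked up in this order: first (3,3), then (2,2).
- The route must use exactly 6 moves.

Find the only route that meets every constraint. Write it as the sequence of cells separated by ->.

The waypoints must appear in the order (3,3), (2,2), with no cell reused.
Route from (2,3): down 1 to (3,3), left 1 to (3,2), up 2 to (1,2), left 1 to (1,1), down 1 to (2,1) — 6 moves in all.
Check: order respected (1 at step 1, 2 at step 3); 6 moves as required.

(2,3) -> (3,3) -> (3,2) -> (2,2) -> (1,2) -> (1,1) -> (2,1)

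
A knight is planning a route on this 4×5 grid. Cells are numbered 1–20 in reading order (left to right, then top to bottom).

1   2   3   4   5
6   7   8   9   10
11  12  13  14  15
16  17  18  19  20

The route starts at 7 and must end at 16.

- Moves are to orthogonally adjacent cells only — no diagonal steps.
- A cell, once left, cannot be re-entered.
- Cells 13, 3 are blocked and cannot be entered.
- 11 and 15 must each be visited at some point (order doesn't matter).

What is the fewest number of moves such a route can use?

Any route passes through 11 and 15 in some order between 7 and 16. Summing Manhattan distances along each leg and taking the cheapest ordering (7 → 15 → 11 → 16) gives a lower bound of 4 + 4 + 1 = 9 moves.
That bound ignores the blocked cells. Measuring each leg by the fewest moves that actually steer around them (7→15: 4; 15→11: 6; 11→16: 1) raises the lower bound to 11.
A route of 11 moves exists: 7 → 8 → 9 → 14 → 15 → 20 → 19 → 18 → 17 → 12 → 11 → 16.
Since 11 matches that lower bound, it is optimal.

11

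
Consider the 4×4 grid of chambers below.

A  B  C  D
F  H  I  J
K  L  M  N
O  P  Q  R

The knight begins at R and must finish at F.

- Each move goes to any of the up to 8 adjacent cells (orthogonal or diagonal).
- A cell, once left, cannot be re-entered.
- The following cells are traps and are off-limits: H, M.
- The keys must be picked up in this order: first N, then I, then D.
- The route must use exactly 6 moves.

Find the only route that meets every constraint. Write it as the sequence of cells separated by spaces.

The waypoints must appear in the order N, I, D, with no cell reused.
Route from R: up 1 to N, up-left 1 to I, up-right 1 to D, left 2 to B, down-left 1 to F — 6 moves in all.
Check: order respected (N at step 1, I at step 2, D at step 3); 6 moves as required.

R N I D C B F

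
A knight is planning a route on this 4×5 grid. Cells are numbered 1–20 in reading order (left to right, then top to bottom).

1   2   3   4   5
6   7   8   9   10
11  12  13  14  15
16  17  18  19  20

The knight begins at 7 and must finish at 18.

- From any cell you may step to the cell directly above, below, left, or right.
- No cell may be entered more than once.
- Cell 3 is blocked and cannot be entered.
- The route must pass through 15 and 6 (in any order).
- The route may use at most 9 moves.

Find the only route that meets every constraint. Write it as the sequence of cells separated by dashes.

Any route must reach 15 and 6 and still end at 18 within 9 moves, so the order of the required stops is forced.
Route from 7: left 1 to 6, down 1 to 11, right 4 to 15, down 1 to 20, left 2 to 18 — 9 moves in all.
Check: all required cells visited; 9 ≤ 9 moves.

7 - 6 - 11 - 12 - 13 - 14 - 15 - 20 - 19 - 18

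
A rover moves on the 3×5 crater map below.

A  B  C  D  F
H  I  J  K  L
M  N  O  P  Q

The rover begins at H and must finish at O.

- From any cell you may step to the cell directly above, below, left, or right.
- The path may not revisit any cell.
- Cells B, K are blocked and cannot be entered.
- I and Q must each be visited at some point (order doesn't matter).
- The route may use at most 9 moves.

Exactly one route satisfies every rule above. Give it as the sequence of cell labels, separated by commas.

H, I, J, C, D, F, L, Q, P, O

The budget equals the shortest possible length, so every move has to be on a shortest route through the required cells.
Route from H: right 2 to J, up 1 to C, right 2 to F, down 2 to Q, left 2 to O — 9 moves in all.
Check: all required cells visited; 9 ≤ 9 moves.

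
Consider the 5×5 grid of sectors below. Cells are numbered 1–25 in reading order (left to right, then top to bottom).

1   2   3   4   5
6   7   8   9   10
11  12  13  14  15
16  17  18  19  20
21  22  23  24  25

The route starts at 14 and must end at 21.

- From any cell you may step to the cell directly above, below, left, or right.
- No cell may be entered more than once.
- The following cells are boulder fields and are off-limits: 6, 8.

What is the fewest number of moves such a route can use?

The Manhattan distance from 14 to 21 is |3−5| + |4−1| = 5, so at least 5 moves are needed.
A route of 5 moves achieves this: 14 → 19 → 24 → 23 → 22 → 21.
Since 5 matches the lower bound, it is optimal.

5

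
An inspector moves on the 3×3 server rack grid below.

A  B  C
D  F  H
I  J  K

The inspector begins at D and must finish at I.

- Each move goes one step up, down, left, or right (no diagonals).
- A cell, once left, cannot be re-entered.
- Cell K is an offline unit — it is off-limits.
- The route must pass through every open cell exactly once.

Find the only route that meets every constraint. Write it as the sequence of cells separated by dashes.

D - A - B - C - H - F - J - I

Need to visit all 8 open cells exactly once, starting at D and ending at I.
Cell C has only two open neighbours (H and B), so the path must pass straight through it: one of those is the cell it's entered from and the other is where it exits.
Route from D: up 1 to A, right 2 to C, down 1 to H, left 1 to F, down 1 to J, left 1 to I — 7 moves in all.
Check: all 8 open cells covered.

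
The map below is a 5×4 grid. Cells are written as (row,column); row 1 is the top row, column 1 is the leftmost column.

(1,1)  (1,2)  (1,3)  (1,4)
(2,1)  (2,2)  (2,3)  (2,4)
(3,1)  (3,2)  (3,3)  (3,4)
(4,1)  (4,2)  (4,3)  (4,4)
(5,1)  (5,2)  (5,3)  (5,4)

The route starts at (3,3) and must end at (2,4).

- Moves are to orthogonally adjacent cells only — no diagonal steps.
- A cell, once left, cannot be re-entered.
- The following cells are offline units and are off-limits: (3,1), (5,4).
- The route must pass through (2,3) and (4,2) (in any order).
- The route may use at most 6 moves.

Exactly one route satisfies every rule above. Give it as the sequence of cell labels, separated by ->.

(3,3) -> (4,3) -> (4,2) -> (3,2) -> (2,2) -> (2,3) -> (2,4)

Any route must reach (2,3) and (4,2) and still end at (2,4) within 6 moves, so the order of the required stops is forced.
Route from (3,3): down to (4,3), left to (4,2), 2× up (reaching (2,2)), 2× right (reaching (2,4)) — 6 moves in all.
Check: all required cells visited; 6 ≤ 6 moves.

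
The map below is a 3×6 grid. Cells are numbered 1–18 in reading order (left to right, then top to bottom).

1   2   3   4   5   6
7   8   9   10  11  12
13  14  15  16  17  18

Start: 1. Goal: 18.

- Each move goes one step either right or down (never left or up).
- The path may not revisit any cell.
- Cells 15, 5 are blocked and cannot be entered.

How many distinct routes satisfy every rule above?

12

A right/down-only route from 1 to 18 makes exactly 2 down-moves and 5 right-moves in some order.
With no other constraints that would be C(7,2) = 21 routes.
Subtract routes through each blocked cell (inclusion–exclusion for overlaps): − through 5: 3 − through 15: 6 → 12.
That gives 12 routes.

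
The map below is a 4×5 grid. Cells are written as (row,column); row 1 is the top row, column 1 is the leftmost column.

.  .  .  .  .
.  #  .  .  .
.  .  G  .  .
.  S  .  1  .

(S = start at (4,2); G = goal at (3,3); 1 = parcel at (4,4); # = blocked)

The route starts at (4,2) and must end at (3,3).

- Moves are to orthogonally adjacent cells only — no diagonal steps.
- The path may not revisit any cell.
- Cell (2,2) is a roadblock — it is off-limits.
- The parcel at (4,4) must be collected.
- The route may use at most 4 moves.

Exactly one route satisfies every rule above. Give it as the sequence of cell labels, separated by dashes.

Any route must reach (4,4) and still end at (3,3) within 4 moves, so the order of the required stops is forced.
Route from (4,2): 2× right (reaching (4,4)), up to (3,4), left to (3,3) — 4 moves in all.
Check: all required cells visited; 4 ≤ 4 moves.

(4,2) - (4,3) - (4,4) - (3,4) - (3,3)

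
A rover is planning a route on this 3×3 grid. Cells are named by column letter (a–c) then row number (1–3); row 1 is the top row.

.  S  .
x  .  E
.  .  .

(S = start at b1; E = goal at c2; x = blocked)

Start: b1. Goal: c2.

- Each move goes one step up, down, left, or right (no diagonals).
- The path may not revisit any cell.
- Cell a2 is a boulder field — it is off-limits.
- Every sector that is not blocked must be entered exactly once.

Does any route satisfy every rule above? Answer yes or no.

Cell a1 has only one open neighbour but is neither the start nor the goal, so a Hamiltonian route would have to both enter and leave it through the same neighbour — impossible without revisiting.

no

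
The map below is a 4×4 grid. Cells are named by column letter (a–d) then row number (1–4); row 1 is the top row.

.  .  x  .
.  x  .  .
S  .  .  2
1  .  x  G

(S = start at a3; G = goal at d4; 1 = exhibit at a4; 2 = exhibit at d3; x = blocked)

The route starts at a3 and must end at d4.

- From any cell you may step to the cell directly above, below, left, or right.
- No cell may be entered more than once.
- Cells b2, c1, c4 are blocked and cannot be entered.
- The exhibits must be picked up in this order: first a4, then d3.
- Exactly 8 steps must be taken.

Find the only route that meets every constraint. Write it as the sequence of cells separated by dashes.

The waypoints must appear in the order a4, d3, with no cell reused.
Route from a3: down to a4, right to b4, up to b3, right to c3, up to c2, right to d2, 2× down (reaching d4) — 8 moves in all.
Check: order respected (1 at step 1, 2 at step 7); 8 moves as required.

a3 - a4 - b4 - b3 - c3 - c2 - d2 - d3 - d4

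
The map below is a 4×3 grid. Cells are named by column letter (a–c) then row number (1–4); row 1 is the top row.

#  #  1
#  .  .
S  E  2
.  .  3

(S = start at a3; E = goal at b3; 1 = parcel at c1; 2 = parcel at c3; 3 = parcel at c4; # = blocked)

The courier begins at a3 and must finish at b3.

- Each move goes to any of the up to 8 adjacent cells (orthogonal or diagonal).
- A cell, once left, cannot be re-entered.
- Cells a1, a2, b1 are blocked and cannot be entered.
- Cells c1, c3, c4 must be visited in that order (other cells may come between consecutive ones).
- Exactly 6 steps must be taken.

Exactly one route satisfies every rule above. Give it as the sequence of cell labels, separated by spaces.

a3 b2 c1 c2 c3 c4 b3

The waypoints must appear in the order c1, c3, c4, with no cell reused.
Route from a3: up-right 2 to c1, down 3 to c4, up-left 1 to b3 — 6 moves in all.
Check: order respected (1 at step 2, 2 at step 4, 3 at step 5); 6 moves as required.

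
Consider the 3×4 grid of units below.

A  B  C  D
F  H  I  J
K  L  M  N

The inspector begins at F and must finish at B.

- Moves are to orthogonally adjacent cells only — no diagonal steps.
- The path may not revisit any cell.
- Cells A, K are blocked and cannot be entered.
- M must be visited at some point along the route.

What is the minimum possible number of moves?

Any route passes through M somewhere between F and B. Summing Manhattan distances along the two legs (F → M → B) gives a lower bound of 3 + 3 = 6 moves.
A route of 6 moves achieves this: F → H → L → M → I → C → B.
Since 6 matches the lower bound, it is optimal.

6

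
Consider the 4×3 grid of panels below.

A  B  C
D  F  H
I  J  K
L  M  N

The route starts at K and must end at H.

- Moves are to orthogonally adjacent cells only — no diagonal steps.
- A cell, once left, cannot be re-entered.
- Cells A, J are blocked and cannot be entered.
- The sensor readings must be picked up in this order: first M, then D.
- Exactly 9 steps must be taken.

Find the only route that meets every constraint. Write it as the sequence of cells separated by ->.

The waypoints must appear in the order M, D, with no cell reused.
Route from K: down 1 to N, left 2 to L, up 2 to D, right 1 to F, up 1 to B, right 1 to C, down 1 to H — 9 moves in all.
Check: order respected (M at step 2, D at step 5); 9 moves as required.

K -> N -> M -> L -> I -> D -> F -> B -> C -> H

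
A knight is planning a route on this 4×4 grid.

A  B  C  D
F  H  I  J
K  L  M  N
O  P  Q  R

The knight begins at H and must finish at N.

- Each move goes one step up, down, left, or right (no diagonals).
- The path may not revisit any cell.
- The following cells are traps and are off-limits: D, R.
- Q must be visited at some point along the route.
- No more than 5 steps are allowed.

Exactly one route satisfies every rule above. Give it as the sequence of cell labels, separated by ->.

H -> L -> P -> Q -> M -> N

The budget equals the shortest possible length, so every move has to be on a shortest route through the required cells.
Route from H: 2× down (reaching P), right to Q, up to M, right to N — 5 moves in all.
Check: all required cells visited; 5 ≤ 5 moves.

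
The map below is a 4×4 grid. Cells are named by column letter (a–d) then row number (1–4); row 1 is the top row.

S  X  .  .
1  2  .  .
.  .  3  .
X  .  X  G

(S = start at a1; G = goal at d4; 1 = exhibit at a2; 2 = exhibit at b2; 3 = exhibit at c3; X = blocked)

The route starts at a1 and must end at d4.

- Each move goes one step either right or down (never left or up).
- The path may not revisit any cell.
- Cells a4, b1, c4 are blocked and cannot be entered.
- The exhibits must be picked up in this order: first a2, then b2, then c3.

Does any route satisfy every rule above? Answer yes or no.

yes

One route that works: a1 → a2 → b2 → b3 → c3 → d3 → d4.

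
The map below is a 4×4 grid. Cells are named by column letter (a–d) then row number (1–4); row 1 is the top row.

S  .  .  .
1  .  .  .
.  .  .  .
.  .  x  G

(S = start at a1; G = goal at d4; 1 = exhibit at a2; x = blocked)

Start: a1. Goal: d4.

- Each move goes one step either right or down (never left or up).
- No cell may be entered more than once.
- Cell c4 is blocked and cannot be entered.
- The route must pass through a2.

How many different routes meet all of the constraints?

4

A right/down-only route from a1 to d4 makes exactly 3 down-moves and 3 right-moves in some order.
With no other constraints that would be C(6,3) = 20 routes.
Split at a2 and multiply the segment counts (each segment already excludes blocked cells): a1→a2: 1; a2→d4: 4; product = 4.
That gives 4 routes.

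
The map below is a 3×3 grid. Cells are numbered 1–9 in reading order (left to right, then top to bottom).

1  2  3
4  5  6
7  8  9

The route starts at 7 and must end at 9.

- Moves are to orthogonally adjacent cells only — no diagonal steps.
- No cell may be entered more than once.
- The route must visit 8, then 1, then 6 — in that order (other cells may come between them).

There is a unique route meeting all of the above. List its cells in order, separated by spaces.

7 8 5 4 1 2 3 6 9

The waypoints must appear in the order 8, 1, 6, with no cell reused.
Route from 7: right to 8, up to 5, left to 4, up to 1, 2× right (reaching 3), 2× down (reaching 9) — 8 moves in all.
Check: order respected (8 at step 1, 1 at step 4, 6 at step 7).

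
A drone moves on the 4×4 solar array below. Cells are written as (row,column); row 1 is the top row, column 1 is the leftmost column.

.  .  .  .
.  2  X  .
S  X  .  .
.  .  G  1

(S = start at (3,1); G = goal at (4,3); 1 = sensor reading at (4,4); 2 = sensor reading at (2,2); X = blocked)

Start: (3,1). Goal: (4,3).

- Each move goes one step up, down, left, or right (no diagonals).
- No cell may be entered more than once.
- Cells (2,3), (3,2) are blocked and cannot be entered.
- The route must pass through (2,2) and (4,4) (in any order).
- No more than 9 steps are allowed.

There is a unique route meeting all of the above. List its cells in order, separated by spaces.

The budget equals the shortest possible length, so every move has to be on a shortest route through the required cells.
Route from (3,1): up 1 to (2,1), right 1 to (2,2), up 1 to (1,2), right 2 to (1,4), down 3 to (4,4), left 1 to (4,3) — 9 moves in all.
Check: all required cells visited; 9 ≤ 9 moves.

(3,1) (2,1) (2,2) (1,2) (1,3) (1,4) (2,4) (3,4) (4,4) (4,3)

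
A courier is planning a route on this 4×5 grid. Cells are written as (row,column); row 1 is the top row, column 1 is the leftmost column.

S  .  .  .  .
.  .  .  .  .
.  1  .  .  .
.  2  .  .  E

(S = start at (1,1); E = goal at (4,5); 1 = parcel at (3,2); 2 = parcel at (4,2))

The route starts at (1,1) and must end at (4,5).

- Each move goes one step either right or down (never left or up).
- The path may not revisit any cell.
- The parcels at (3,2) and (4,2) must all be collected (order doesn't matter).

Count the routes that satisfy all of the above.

A right/down-only route from (1,1) to (4,5) makes exactly 3 down-moves and 4 right-moves in some order.
With no other constraints that would be C(7,3) = 35 routes.
A monotone route can only reach the required cells in the order (3,2), (4,2), so split there and multiply the segment counts: (1,1)→(3,2): 3; (3,2)→(4,2): 1; (4,2)→(4,5): 1; product = 3.
That gives 3 routes.

3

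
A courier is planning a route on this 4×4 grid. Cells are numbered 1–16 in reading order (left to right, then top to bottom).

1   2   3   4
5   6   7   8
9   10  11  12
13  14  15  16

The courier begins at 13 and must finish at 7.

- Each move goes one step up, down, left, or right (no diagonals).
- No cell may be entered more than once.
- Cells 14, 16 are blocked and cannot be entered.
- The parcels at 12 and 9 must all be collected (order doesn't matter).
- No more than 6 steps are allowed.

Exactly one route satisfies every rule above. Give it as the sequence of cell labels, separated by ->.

The budget equals the shortest possible length, so every move has to be on a shortest route through the required cells.
Route from 13: up to 9, 3× right (reaching 12), up to 8, left to 7 — 6 moves in all.
Check: all required cells visited; 6 ≤ 6 moves.

13 -> 9 -> 10 -> 11 -> 12 -> 8 -> 7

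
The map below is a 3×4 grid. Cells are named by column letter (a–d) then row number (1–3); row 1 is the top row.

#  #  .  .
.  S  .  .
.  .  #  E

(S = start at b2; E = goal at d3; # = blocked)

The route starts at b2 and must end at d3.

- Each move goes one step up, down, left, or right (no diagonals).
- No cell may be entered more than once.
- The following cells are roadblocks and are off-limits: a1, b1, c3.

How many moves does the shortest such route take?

3

The Manhattan distance from b2 to d3 is |2−3| + |2−4| = 3, so at least 3 moves are needed.
A route of 3 moves achieves this: b2 → c2 → d2 → d3.
Since 3 matches the lower bound, it is optimal.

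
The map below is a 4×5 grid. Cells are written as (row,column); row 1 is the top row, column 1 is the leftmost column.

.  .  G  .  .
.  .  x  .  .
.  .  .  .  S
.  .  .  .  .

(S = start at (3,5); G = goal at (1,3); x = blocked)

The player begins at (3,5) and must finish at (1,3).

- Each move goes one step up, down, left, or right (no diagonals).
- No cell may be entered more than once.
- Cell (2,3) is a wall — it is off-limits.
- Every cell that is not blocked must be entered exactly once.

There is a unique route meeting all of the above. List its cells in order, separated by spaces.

(3,5) (4,5) (4,4) (4,3) (4,2) (4,1) (3,1) (2,1) (1,1) (1,2) (2,2) (3,2) (3,3) (3,4) (2,4) (2,5) (1,5) (1,4) (1,3)

Need to visit all 19 open cells exactly once, starting at (3,5) and ending at (1,3).
Cell (1,5) has only two open neighbours ((2,5) and (1,4)), so the path must pass straight through it: one of those is the cell it's entered from and the other is where it exits.
Route from (3,5): down 1 to (4,5), left 4 to (4,1), up 3 to (1,1), right 1 to (1,2), down 2 to (3,2), right 2 to (3,4), up 1 to (2,4), right 1 to (2,5), up 1 to (1,5), left 2 to (1,3) — 18 moves in all.
Check: all 19 open cells covered.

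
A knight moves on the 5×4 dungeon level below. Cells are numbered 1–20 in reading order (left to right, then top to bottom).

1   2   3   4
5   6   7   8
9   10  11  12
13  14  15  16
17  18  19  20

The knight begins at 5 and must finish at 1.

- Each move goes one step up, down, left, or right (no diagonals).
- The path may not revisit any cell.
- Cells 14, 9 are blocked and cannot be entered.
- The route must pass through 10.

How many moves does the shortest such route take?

Any route passes through 10 somewhere between 5 and 1. Summing Manhattan distances along the two legs (5 → 10 → 1) gives a lower bound of 2 + 3 = 5 moves.
The shortest route satisfying every rule uses 7 moves: 5 → 6 → 10 → 11 → 7 → 3 → 2 → 1.
The bound of 5 isn't tight here; checking systematically, no route of length 5 through 6 satisfies every constraint, so 7 is the minimum.

7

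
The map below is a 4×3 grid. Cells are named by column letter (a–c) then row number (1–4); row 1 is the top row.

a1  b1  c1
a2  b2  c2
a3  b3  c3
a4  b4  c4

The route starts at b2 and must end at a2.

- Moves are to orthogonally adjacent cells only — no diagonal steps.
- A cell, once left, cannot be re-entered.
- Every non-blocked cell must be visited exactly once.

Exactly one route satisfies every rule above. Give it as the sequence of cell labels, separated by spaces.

Need to visit all 12 open cells exactly once, starting at b2 and ending at a2.
Cell c1 has only two open neighbours (c2 and b1), so the path must pass straight through it: one of those is the cell it's entered from and the other is where it exits.
Route from b2: down to b3, left to a3, down to a4, 2× right (reaching c4), 3× up (reaching c1), 2× left (reaching a1), down to a2 — 11 moves in all.
Check: all 12 open cells covered.

b2 b3 a3 a4 b4 c4 c3 c2 c1 b1 a1 a2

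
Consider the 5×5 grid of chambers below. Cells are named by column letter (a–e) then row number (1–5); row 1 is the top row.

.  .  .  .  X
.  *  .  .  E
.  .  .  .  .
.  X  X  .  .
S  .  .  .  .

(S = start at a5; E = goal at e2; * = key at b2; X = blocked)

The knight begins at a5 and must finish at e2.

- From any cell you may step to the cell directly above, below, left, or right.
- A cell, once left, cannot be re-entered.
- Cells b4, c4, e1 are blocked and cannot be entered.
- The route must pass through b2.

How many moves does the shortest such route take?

Any route passes through b2 somewhere between a5 and e2. Summing Manhattan distances along the two legs (a5 → b2 → e2) gives a lower bound of 4 + 3 = 7 moves.
A route of 7 moves achieves this: a5 → a4 → a3 → a2 → b2 → c2 → d2 → e2.
Since 7 matches the lower bound, it is optimal.

7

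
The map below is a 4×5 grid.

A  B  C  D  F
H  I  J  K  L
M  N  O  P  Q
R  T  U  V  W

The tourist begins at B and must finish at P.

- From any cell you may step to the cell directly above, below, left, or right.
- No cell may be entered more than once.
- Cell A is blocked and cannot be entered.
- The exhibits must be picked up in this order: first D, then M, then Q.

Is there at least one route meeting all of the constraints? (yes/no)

One route that works: B → C → D → K → J → O → N → M → R → T → U → V → W → Q → P.

yes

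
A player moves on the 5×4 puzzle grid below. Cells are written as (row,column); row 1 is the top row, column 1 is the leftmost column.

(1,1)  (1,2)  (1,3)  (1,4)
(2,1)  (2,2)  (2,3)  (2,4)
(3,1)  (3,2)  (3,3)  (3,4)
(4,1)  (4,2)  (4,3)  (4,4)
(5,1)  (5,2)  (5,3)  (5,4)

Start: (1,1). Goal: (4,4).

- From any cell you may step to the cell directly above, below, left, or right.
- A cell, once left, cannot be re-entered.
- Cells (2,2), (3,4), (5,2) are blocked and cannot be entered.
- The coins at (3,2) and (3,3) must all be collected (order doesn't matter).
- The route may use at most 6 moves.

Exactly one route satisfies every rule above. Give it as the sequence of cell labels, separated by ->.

(1,1) -> (2,1) -> (3,1) -> (3,2) -> (3,3) -> (4,3) -> (4,4)

The 6-move cap with required stops at (3,2), (3,3) leaves no slack for detours.
Route from (1,1): 2× down (reaching (3,1)), 2× right (reaching (3,3)), down to (4,3), right to (4,4) — 6 moves in all.
Check: all required cells visited; 6 ≤ 6 moves.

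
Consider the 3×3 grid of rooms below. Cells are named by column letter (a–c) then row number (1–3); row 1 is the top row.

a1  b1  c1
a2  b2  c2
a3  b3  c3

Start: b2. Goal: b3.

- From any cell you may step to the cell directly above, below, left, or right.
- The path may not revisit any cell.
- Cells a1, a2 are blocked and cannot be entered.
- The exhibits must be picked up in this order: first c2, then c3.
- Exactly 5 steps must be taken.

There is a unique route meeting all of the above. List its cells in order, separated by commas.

b2, b1, c1, c2, c3, b3

The waypoints must appear in the order c2, c3, with no cell reused.
Route from b2: up 1 to b1, right 1 to c1, down 2 to c3, left 1 to b3 — 5 moves in all.
Check: order respected (c2 at step 3, c3 at step 4); 5 moves as required.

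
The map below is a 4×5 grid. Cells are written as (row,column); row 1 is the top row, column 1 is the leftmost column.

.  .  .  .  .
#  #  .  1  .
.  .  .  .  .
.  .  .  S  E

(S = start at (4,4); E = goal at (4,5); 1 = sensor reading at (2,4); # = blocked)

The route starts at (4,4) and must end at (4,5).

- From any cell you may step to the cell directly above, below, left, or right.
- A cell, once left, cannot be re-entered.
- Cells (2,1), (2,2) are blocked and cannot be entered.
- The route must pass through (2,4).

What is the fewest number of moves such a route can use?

5

Any route passes through (2,4) somewhere between (4,4) and (4,5). Summing Manhattan distances along the two legs ((4,4) → (2,4) → (4,5)) gives a lower bound of 2 + 3 = 5 moves.
A route of 5 moves achieves this: (4,4) → (3,4) → (2,4) → (2,5) → (3,5) → (4,5).
Since 5 matches the lower bound, it is optimal.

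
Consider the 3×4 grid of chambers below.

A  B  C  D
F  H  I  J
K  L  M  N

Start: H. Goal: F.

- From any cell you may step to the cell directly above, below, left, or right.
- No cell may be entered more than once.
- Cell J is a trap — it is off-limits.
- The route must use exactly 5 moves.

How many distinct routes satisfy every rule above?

Need simple routes of exactly 5 moves from H to F (Manhattan distance 1, so 2 moves are spent on a detour and 2 undoing it).
Enumerating: H I C B A F | H I M L K F.
That gives 2 routes.

2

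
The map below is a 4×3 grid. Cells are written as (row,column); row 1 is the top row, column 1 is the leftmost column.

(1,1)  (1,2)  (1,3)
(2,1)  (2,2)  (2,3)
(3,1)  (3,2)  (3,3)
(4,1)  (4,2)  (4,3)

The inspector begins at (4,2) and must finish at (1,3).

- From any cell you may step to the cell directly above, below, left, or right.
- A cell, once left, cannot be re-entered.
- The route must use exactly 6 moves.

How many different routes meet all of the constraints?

Need simple routes of exactly 6 moves from (4,2) to (1,3) (Manhattan distance 4, so 1 moves are spent on a detour and 1 undoing it).
Branch systematically from the start, pruning whenever the remaining move budget drops below the Manhattan distance to (1,3) or differs from it in parity. Grouping the completions by first move — via (3,2): 5; via (4,1): 6; via (4,3): 3 — and summing: 5 + 6 + 3 = 14.
That gives 14 routes.

14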